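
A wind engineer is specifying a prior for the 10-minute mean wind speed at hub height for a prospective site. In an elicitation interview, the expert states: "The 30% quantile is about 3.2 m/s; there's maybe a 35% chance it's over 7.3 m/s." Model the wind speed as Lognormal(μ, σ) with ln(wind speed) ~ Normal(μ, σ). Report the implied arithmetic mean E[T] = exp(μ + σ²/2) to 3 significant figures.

E[T] ≈ 7.76 m/s

If T ~ Lognormal(μ,σ) then ln T ~ Normal(μ,σ), so the p-quantile of ln T is μ + z_p·σ.
ln(3.2) = 1.163 and ln(7.3) = 1.988; z_{0.3} = -0.5244, z_{0.65} = 0.3853.
σ = (1.988 − 1.163)/(0.3853 − (-0.5244)) = 0.907.
μ = 1.163 − (-0.5244)·0.907 = 1.639.
E[T] = exp(μ + σ²/2) = exp(1.639 + 0.4109) = 7.76 m/s.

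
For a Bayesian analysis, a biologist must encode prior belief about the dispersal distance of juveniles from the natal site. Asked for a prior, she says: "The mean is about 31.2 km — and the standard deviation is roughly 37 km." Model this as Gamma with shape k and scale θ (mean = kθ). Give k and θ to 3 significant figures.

For Gamma(k, scale θ): mean = kθ, variance = kθ², so CV = 1/√k.
CV = SD/mean = 37/31.2 = 1.186, hence k = 1/CV² = 0.711.
Then θ = mean/k = 31.2/0.711 = 43.9.

k ≈ 0.711, θ ≈ 43.9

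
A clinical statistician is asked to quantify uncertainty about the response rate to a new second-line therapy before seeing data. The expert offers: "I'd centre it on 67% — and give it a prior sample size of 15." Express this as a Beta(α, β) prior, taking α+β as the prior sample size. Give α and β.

Under the effective-sample-size interpretation, Beta(α, β) has prior mean α/(α+β) and prior sample size α+β.
So α+β = 15 and α/(α+β) = 0.67, giving α = 0.67·15 = 10.05 and β = 15 − 10.05 = 4.95.

α = 10.05, β = 4.95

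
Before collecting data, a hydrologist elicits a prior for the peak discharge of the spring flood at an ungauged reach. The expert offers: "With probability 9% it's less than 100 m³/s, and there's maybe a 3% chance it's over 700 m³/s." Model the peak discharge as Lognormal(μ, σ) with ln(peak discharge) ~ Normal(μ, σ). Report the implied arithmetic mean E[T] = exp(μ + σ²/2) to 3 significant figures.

If T ~ Lognormal(μ,σ) then ln T ~ Normal(μ,σ), so the p-quantile of ln T is μ + z_p·σ.
ln(100) = 4.605 and ln(700) = 6.551; z_{0.09} = -1.341, z_{0.97} = 1.881.
σ = (6.551 − 4.605)/(1.881 − (-1.341)) = 0.604.
μ = 4.605 − (-1.341)·0.604 = 5.415.
E[T] = exp(μ + σ²/2) = exp(5.415 + 0.1824) = 270 m³/s.

E[T] ≈ 270 m³/s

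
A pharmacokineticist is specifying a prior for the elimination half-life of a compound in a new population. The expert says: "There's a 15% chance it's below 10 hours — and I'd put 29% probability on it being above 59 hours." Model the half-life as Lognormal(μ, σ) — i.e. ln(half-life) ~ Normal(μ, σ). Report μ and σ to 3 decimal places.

If T ~ Lognormal(μ,σ) then ln T ~ Normal(μ,σ), so the p-quantile of ln T is μ + z_p·σ.
ln(10) = 2.303 and ln(59) = 4.078; z_{0.15} = -1.036, z_{0.71} = 0.5534.
σ = (4.078 − 2.303)/(0.5534 − (-1.036)) = 1.116.
μ = 2.303 − (-1.036)·1.116 = 3.460.

μ ≈ 3.460, σ ≈ 1.116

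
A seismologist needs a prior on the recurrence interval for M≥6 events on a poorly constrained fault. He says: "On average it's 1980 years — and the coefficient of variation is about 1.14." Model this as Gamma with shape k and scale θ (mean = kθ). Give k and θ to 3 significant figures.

For Gamma(k, scale θ): mean = kθ, variance = kθ², so CV = 1/√k.
CV = 1.14, hence k = 1/CV² = 0.769.
Then θ = mean/k = 1980/0.769 = 2570.

k ≈ 0.769, θ ≈ 2570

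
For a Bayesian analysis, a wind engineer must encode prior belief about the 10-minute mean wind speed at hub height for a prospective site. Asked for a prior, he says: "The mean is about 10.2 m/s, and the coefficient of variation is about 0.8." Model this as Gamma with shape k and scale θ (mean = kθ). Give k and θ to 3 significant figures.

k ≈ 1.56, θ ≈ 6.53

For Gamma(k, scale θ): mean = kθ, variance = kθ², so CV = 1/√k.
CV = 0.8, hence k = 1/CV² = 1.56.
Then θ = mean/k = 10.2/1.56 = 6.53.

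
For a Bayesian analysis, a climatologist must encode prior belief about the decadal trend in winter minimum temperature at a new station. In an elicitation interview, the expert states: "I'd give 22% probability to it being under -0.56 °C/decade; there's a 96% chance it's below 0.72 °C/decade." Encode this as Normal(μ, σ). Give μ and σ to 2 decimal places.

For Normal(μ,σ), the p-quantile is μ + z_p·σ. Here z_{0.22} = -0.7722, z_{0.96} = 1.751.
So -0.56 = μ − 0.7722σ and 0.72 = μ + 1.751σ.
Subtracting: σ = (0.72 − -0.56)/(1.751 − (-0.7722)) = 0.51.
Then μ = -0.56 − (-0.7722)·0.51 = -0.17.

μ = -0.17, σ = 0.51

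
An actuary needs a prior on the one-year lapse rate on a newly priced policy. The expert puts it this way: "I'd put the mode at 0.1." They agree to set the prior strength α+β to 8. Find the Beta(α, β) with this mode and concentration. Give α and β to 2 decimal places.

For α,β > 1 the Beta mode is (α−1)/(α+β−2). With α+β = 8, the mode is (α−1)/6.
Set (α−1)/6 = 0.1 → α = 1 + 0.1·6 = 1.60.
β = 8 − α = 6.40.

α = 1.60, β = 6.40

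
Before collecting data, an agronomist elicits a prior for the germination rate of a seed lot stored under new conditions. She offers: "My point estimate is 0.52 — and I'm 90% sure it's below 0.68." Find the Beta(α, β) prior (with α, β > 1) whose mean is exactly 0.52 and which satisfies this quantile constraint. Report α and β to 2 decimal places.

α ≈ 8.08, β ≈ 7.46

With mean 0.52 fixed, write α = 0.52s, β = 0.48s where s = α+β.
Need P(θ < 0.68) = 0.9 under Beta(0.52s, 0.48s). Normal approximation: (q−m)/√(m(1−m)/s) ≈ z_{0.9} = 1.28, so s ≈ 0.52·0.48·(1.28)²/(0.68−0.52)² = 16.0.
At s = 16.0: P(θ<0.68) ≈ 0.903. Adjusting to match 0.9 gives s ≈ 15.54.
So α = 0.52·15.54 ≈ 8.08, β = 0.48·15.54 ≈ 7.46.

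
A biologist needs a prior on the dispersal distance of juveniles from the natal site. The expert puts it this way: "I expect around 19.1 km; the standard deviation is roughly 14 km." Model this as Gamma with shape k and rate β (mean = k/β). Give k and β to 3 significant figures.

k ≈ 1.86, β ≈ 0.0974

For Gamma(k, rate β): mean = k/β, variance = k/β², so CV = 1/√k.
CV = SD/mean = 14/19.1 = 0.733, hence k = 1/CV² = 1.86.
Then β = k/mean = 1.86/19.1 = 0.0974.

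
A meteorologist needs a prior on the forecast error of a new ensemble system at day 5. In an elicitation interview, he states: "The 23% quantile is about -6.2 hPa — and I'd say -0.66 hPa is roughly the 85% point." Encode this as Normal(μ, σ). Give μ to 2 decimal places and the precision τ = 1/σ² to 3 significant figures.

μ = -3.89, τ = 0.103

The p-quantile of Normal(μ,σ) is μ + z_p·σ, with z_{0.23} = -0.7388 and z_{0.85} = 1.036.
Eliminate σ: μ = (z₂·x₁ − z₁·x₂)/(z₂ − z₁) = (1.036·-6.2 − (-0.7388)·-0.66)/1.775 = -3.89.
Then σ = (x₂ − x₁)/(z₂ − z₁) = (-0.66 − -6.2)/1.775 = 3.12.
Precision τ = 1/σ² = 1/3.121² = 0.103.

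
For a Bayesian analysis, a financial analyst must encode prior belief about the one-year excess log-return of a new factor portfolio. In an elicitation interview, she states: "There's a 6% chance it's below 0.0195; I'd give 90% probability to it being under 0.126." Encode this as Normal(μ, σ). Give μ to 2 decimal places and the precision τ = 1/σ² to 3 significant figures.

The p-quantile of Normal(μ,σ) is μ + z_p·σ, with z_{0.06} = -1.555 and z_{0.9} = 1.282.
Eliminate σ: μ = (z₂·x₁ − z₁·x₂)/(z₂ − z₁) = (1.282·0.0195 − (-1.555)·0.126)/2.836 = 0.08.
Then σ = (x₂ − x₁)/(z₂ − z₁) = (0.126 − 0.0195)/2.836 = 0.04.
Precision τ = 1/σ² = 1/0.03755² = 709.

μ = 0.08, τ = 709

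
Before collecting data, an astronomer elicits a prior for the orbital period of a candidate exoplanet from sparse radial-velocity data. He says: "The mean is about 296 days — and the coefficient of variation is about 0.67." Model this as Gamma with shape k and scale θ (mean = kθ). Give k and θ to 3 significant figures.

For Gamma(k, scale θ): mean = kθ, variance = kθ², so CV = 1/√k.
CV = 0.67, hence k = 1/CV² = 2.23.
Then θ = mean/k = 296/2.23 = 133.

k ≈ 2.23, θ ≈ 133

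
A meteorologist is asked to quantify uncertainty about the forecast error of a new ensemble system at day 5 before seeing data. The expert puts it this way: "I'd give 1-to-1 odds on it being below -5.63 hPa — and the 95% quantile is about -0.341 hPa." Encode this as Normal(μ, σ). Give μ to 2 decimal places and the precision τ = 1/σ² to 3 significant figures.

μ = -5.63, τ = 0.0967

For Normal(μ,σ), the p-quantile is μ + z_p·σ. Here z_{0.5} = 0, z_{0.95} = 1.645.
So -5.63 = μ + 0σ and -0.341 = μ + 1.645σ.
Subtracting: σ = (-0.341 − -5.63)/(1.645 − (0)) = 3.22.
Then μ = -5.63 − (0)·3.22 = -5.63.
Precision τ = 1/σ² = 1/3.215² = 0.0967.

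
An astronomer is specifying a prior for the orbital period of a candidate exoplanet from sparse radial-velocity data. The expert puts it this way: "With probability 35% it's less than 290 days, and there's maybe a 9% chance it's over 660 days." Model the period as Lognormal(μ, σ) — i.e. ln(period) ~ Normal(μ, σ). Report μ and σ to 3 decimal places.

If T ~ Lognormal(μ,σ) then ln T ~ Normal(μ,σ), so the p-quantile of ln T is μ + z_p·σ.
ln(290) = 5.67 and ln(660) = 6.492; z_{0.35} = -0.3853, z_{0.91} = 1.341.
σ = (6.492 − 5.67)/(1.341 − (-0.3853)) = 0.476.
μ = 5.67 − (-0.3853)·0.476 = 5.853.

μ ≈ 5.853, σ ≈ 0.476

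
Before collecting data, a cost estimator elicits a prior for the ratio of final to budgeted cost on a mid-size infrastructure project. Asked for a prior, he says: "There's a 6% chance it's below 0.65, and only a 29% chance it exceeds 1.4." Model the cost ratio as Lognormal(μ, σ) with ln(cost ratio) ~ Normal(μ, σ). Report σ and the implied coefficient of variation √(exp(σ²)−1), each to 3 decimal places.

σ ≈ 0.364, CV ≈ 0.376

If T ~ Lognormal(μ,σ) then ln T ~ Normal(μ,σ), so the p-quantile of ln T is μ + z_p·σ.
ln(0.65) = -0.4308 and ln(1.4) = 0.3365; z_{0.06} = -1.555, z_{0.71} = 0.5534.
σ = (0.3365 − -0.4308)/(0.5534 − (-1.555)) = 0.364.
μ = -0.4308 − (-1.555)·0.364 = 0.135.
CV = √(exp(σ²)−1) = √(exp(0.1325)−1) = 0.376.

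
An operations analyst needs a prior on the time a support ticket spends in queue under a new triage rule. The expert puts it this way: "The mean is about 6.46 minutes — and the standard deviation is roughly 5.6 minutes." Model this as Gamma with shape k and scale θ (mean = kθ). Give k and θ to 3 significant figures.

For Gamma(k, scale θ): mean = kθ, variance = kθ², so CV = 1/√k.
CV = SD/mean = 5.6/6.46 = 0.8669, hence k = 1/CV² = 1.33.
Then θ = mean/k = 6.46/1.33 = 4.85.

k ≈ 1.33, θ ≈ 4.85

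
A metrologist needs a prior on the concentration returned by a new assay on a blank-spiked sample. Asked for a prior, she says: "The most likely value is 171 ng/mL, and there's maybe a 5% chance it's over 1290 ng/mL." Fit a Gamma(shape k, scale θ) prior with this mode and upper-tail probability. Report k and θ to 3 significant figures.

k ≈ 1.52, θ ≈ 327

Gamma(k,θ) with k>1 has mode (k−1)θ, so θ = 171/(k−1).
Need P(X < 1290) = 0.95 with θ tied to k this way. Start at k = 2, θ = 171: P(X<1290) ≈ 0.995.
Too high — lower k to spread out. Iterating converges to k ≈ 1.52.
Then θ = 171/(1.52−1) ≈ 327.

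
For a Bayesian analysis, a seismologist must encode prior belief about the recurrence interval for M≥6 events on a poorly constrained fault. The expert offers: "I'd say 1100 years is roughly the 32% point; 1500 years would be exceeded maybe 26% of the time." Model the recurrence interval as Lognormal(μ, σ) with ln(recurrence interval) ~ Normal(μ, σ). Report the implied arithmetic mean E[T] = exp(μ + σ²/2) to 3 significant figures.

E[T] ≈ 1300 years

If T ~ Lognormal(μ,σ) then ln T ~ Normal(μ,σ), so the p-quantile of ln T is μ + z_p·σ.
ln(1100) = 7.003 and ln(1500) = 7.313; z_{0.32} = -0.4677, z_{0.74} = 0.6433.
σ = (7.313 − 7.003)/(0.6433 − (-0.4677)) = 0.279.
μ = 7.003 − (-0.4677)·0.279 = 7.134.
E[T] = exp(μ + σ²/2) = exp(7.134 + 0.0390) = 1300 years.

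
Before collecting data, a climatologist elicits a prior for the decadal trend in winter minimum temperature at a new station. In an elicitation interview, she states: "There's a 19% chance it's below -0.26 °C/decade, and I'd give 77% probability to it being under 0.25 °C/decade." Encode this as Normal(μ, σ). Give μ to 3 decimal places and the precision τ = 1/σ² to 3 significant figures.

μ = 0.017, τ = 10

For Normal(μ,σ), the p-quantile is μ + z_p·σ. Here z_{0.19} = -0.8779, z_{0.77} = 0.7388.
So -0.26 = μ − 0.8779σ and 0.25 = μ + 0.7388σ.
Subtracting: σ = (0.25 − -0.26)/(0.7388 − (-0.8779)) = 0.315.
Then μ = -0.26 − (-0.8779)·0.315 = 0.017.
Precision τ = 1/σ² = 1/0.3154² = 10.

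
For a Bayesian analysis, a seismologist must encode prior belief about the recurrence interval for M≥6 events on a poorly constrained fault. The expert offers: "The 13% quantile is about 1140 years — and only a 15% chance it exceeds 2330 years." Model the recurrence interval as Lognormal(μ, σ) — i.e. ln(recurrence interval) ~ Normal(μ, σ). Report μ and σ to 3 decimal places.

If T ~ Lognormal(μ,σ) then ln T ~ Normal(μ,σ), so the p-quantile of ln T is μ + z_p·σ.
ln(1140) = 7.039 and ln(2330) = 7.754; z_{0.13} = -1.126, z_{0.85} = 1.036.
σ = (7.754 − 7.039)/(1.036 − (-1.126)) = 0.331.
μ = 7.039 − (-1.126)·0.331 = 7.411.

μ ≈ 7.411, σ ≈ 0.331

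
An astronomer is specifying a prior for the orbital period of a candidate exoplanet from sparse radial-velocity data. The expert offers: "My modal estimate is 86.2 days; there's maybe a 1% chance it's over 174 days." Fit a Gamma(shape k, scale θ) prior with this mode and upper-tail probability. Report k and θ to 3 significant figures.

Gamma(k,θ) with k>1 has mode (k−1)θ, so θ = 86.2/(k−1).
Need P(X < 174) = 0.99 with θ tied to k this way. Start at k = 2, θ = 86.2: P(X<174) ≈ 0.599.
Too low — raise k to concentrate. Iterating converges to k ≈ 10.9.
Then θ = 86.2/(10.9−1) ≈ 8.67.

k ≈ 10.9, θ ≈ 8.67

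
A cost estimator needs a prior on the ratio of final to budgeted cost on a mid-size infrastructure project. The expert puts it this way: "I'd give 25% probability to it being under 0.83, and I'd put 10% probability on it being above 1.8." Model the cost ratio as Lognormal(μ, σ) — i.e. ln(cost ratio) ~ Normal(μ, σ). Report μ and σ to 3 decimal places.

If T ~ Lognormal(μ,σ) then ln T ~ Normal(μ,σ), so the p-quantile of ln T is μ + z_p·σ.
ln(0.83) = -0.1863 and ln(1.8) = 0.5878; z_{0.25} = -0.6745, z_{0.9} = 1.282.
σ = (0.5878 − -0.1863)/(1.282 − (-0.6745)) = 0.396.
μ = -0.1863 − (-0.6745)·0.396 = 0.081.

μ ≈ 0.081, σ ≈ 0.396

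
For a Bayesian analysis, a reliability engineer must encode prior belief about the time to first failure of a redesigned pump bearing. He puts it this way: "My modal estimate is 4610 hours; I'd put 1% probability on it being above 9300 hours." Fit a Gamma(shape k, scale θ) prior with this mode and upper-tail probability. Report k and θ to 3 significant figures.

Gamma(k,θ) with k>1 has mode (k−1)θ, so θ = 4610/(k−1).
Need P(X < 9300) = 0.99 with θ tied to k this way. Start at k = 2, θ = 4610: P(X<9300) ≈ 0.599.
Too low — raise k to concentrate. Iterating converges to k ≈ 11.
Then θ = 4610/(11−1) ≈ 463.

k ≈ 11, θ ≈ 463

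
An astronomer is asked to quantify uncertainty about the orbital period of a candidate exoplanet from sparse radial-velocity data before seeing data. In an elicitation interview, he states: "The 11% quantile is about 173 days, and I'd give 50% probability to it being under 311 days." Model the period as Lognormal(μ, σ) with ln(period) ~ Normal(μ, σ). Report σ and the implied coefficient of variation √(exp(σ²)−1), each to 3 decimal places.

If T ~ Lognormal(μ,σ) then ln T ~ Normal(μ,σ), so the p-quantile of ln T is μ + z_p·σ.
ln(173) = 5.153 and ln(311) = 5.74; z_{0.11} = -1.227, z_{0.5} = 0.
σ = (5.74 − 5.153)/(0 − (-1.227)) = 0.478.
μ = 5.153 − (-1.227)·0.478 = 5.740.
CV = √(exp(σ²)−1) = √(exp(0.2287)−1) = 0.507.

σ ≈ 0.478, CV ≈ 0.507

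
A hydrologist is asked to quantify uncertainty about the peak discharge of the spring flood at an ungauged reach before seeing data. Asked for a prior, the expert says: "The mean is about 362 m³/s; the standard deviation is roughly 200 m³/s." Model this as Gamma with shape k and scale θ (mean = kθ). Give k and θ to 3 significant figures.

For Gamma(k, scale θ): mean = kθ, variance = kθ², so CV = 1/√k.
CV = SD/mean = 200/362 = 0.5525, hence k = 1/CV² = 3.28.
Then θ = mean/k = 362/3.28 = 110.

k ≈ 3.28, θ ≈ 110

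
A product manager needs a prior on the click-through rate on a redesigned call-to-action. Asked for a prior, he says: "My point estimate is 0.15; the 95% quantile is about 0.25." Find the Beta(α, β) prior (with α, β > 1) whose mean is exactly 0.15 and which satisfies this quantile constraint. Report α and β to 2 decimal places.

α ≈ 6.10, β ≈ 34.55

With mean 0.15 fixed, write α = 0.15s, β = 0.85s where s = α+β.
Need P(θ < 0.25) = 0.95 under Beta(0.15s, 0.85s). Normal approximation: (q−m)/√(m(1−m)/s) ≈ z_{0.95} = 1.64, so s ≈ 0.15·0.85·(1.64)²/(0.25−0.15)² = 34.5.
At s = 34.5: P(θ<0.25) ≈ 0.937. Adjusting to match 0.95 gives s ≈ 40.65.
So α = 0.15·40.65 ≈ 6.10, β = 0.85·40.65 ≈ 34.55.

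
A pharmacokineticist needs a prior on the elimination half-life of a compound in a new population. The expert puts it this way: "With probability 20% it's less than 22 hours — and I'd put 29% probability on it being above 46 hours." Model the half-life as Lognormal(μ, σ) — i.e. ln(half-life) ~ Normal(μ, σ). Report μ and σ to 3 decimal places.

If T ~ Lognormal(μ,σ) then ln T ~ Normal(μ,σ), so the p-quantile of ln T is μ + z_p·σ.
ln(22) = 3.091 and ln(46) = 3.829; z_{0.2} = -0.8416, z_{0.71} = 0.5534.
σ = (3.829 − 3.091)/(0.5534 − (-0.8416)) = 0.529.
μ = 3.091 − (-0.8416)·0.529 = 3.536.

μ ≈ 3.536, σ ≈ 0.529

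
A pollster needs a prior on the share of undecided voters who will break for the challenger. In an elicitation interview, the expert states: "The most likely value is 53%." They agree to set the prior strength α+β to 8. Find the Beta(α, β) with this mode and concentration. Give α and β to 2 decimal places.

For α,β > 1 the Beta mode is (α−1)/(α+β−2). With α+β = 8, the mode is (α−1)/6.
Set (α−1)/6 = 0.53 → α = 1 + 0.53·6 = 4.18.
β = 8 − α = 3.82.

α = 4.18, β = 3.82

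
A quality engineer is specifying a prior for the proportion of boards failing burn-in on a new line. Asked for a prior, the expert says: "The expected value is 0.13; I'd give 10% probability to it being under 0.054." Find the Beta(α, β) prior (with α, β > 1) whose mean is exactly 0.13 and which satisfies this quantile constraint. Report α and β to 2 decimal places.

With mean 0.13 fixed, write α = 0.13s, β = 0.87s where s = α+β.
Need P(θ < 0.054) = 0.1 under Beta(0.13s, 0.87s). Normal approximation: (q−m)/√(m(1−m)/s) ≈ z_{0.1} = -1.28, so s ≈ 0.13·0.87·(-1.28)²/(0.054−0.13)² = 32.2.
At s = 32.2: P(θ<0.054) ≈ 0.069. Adjusting to match 0.1 gives s ≈ 25.37.
So α = 0.13·25.37 ≈ 3.30, β = 0.87·25.37 ≈ 22.07.

α ≈ 3.30, β ≈ 22.07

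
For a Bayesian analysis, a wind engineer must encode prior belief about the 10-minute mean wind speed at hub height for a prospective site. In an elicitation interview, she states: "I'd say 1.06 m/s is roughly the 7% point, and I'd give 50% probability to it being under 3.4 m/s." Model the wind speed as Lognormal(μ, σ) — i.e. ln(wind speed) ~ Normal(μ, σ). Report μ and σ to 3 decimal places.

μ ≈ 1.224, σ ≈ 0.790

If T ~ Lognormal(μ,σ) then ln T ~ Normal(μ,σ), so the p-quantile of ln T is μ + z_p·σ.
ln(1.06) = 0.05827 and ln(3.4) = 1.224; z_{0.07} = -1.476, z_{0.5} = 0.
σ = (1.224 − 0.05827)/(0 − (-1.476)) = 0.790.
μ = 0.05827 − (-1.476)·0.790 = 1.224.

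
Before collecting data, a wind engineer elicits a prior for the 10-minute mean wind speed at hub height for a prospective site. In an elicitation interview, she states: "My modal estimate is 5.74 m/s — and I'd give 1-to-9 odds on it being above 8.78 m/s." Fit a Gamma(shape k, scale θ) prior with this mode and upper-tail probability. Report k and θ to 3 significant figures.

k ≈ 11.3, θ ≈ 0.556

Gamma(k,θ) with k>1 has mode (k−1)θ, so θ = 5.74/(k−1).
Need P(X < 8.78) = 0.9 with θ tied to k this way. Start at k = 2, θ = 5.74: P(X<8.78) ≈ 0.452.
Too low — raise k to concentrate. Iterating converges to k ≈ 11.3.
Then θ = 5.74/(11.3−1) ≈ 0.556.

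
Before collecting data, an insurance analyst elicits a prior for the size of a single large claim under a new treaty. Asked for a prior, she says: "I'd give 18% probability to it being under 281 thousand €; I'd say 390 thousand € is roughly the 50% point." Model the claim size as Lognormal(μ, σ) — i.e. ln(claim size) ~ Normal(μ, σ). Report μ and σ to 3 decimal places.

μ ≈ 5.966, σ ≈ 0.358

If T ~ Lognormal(μ,σ) then ln T ~ Normal(μ,σ), so the p-quantile of ln T is μ + z_p·σ.
ln(281) = 5.638 and ln(390) = 5.966; z_{0.18} = -0.9154, z_{0.5} = 0.
σ = (5.966 − 5.638)/(0 − (-0.9154)) = 0.358.
μ = 5.638 − (-0.9154)·0.358 = 5.966.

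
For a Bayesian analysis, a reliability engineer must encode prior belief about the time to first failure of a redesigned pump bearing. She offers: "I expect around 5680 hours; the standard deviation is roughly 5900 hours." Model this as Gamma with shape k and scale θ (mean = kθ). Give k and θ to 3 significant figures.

k ≈ 0.927, θ ≈ 6130

For Gamma(k, scale θ): mean = kθ, variance = kθ², so CV = 1/√k.
CV = SD/mean = 5900/5680 = 1.039, hence k = 1/CV² = 0.927.
Then θ = mean/k = 5680/0.927 = 6130.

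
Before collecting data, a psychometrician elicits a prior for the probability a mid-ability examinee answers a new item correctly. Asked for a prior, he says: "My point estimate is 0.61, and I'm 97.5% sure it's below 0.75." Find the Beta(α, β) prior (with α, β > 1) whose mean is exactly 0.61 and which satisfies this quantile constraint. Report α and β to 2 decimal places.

α ≈ 25.62, β ≈ 16.38

With mean 0.61 fixed, write α = 0.61s, β = 0.39s where s = α+β.
Need P(θ < 0.75) = 0.975 under Beta(0.61s, 0.39s). Normal approximation: (q−m)/√(m(1−m)/s) ≈ z_{0.975} = 1.96, so s ≈ 0.61·0.39·(1.96)²/(0.75−0.61)² = 46.6.
At s = 46.6: P(θ<0.75) ≈ 0.981. Adjusting to match 0.975 gives s ≈ 42.00.
So α = 0.61·42.00 ≈ 25.62, β = 0.39·42.00 ≈ 16.38.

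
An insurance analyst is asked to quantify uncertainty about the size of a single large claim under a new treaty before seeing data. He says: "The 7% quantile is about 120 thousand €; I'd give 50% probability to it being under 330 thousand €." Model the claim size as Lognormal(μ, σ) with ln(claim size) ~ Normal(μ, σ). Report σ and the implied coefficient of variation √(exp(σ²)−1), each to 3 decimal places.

If T ~ Lognormal(μ,σ) then ln T ~ Normal(μ,σ), so the p-quantile of ln T is μ + z_p·σ.
ln(120) = 4.787 and ln(330) = 5.799; z_{0.07} = -1.476, z_{0.5} = 0.
σ = (5.799 − 4.787)/(0 − (-1.476)) = 0.685.
μ = 4.787 − (-1.476)·0.685 = 5.799.
CV = √(exp(σ²)−1) = √(exp(0.4699)−1) = 0.774.

σ ≈ 0.685, CV ≈ 0.774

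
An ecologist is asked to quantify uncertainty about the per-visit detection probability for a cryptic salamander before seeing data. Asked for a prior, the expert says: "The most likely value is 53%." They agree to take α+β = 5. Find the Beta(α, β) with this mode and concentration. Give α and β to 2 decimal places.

α = 2.59, β = 2.41

For α,β > 1 the Beta mode is (α−1)/(α+β−2). With α+β = 5, the mode is (α−1)/3.
Set (α−1)/3 = 0.53 → α = 1 + 0.53·3 = 2.59.
β = 5 − α = 2.41.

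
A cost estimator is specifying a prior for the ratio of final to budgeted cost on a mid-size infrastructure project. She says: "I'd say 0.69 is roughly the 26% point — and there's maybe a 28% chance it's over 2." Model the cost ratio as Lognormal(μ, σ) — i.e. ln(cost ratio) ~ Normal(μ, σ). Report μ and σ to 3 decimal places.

If T ~ Lognormal(μ,σ) then ln T ~ Normal(μ,σ), so the p-quantile of ln T is μ + z_p·σ.
ln(0.69) = -0.3711 and ln(2) = 0.6931; z_{0.26} = -0.6433, z_{0.72} = 0.5828.
σ = (0.6931 − -0.3711)/(0.5828 − (-0.6433)) = 0.868.
μ = -0.3711 − (-0.6433)·0.868 = 0.187.

μ ≈ 0.187, σ ≈ 0.868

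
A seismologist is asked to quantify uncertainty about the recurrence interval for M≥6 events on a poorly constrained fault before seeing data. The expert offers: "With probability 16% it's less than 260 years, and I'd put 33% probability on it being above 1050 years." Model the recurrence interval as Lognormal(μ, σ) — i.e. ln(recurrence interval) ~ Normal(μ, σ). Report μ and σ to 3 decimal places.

μ ≈ 6.528, σ ≈ 0.973

If T ~ Lognormal(μ,σ) then ln T ~ Normal(μ,σ), so the p-quantile of ln T is μ + z_p·σ.
ln(260) = 5.561 and ln(1050) = 6.957; z_{0.16} = -0.9945, z_{0.67} = 0.4399.
σ = (6.957 − 5.561)/(0.4399 − (-0.9945)) = 0.973.
μ = 5.561 − (-0.9945)·0.973 = 6.528.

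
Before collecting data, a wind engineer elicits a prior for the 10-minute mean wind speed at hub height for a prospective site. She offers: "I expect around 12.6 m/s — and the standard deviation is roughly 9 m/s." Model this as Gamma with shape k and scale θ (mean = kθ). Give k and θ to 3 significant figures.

For Gamma(k, scale θ): mean = kθ, variance = kθ², so CV = 1/√k.
CV = SD/mean = 9/12.6 = 0.7143, hence k = 1/CV² = 1.96.
Then θ = mean/k = 12.6/1.96 = 6.43.

k ≈ 1.96, θ ≈ 6.43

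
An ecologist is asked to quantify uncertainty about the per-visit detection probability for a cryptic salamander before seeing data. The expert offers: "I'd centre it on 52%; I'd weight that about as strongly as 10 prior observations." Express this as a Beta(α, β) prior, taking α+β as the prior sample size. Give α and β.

Under the effective-sample-size interpretation, Beta(α, β) has prior mean α/(α+β) and prior sample size α+β.
So α+β = 10 and α/(α+β) = 0.52, giving α = 0.52·10 = 5.2 and β = 10 − 5.2 = 4.8.

α = 5.2, β = 4.8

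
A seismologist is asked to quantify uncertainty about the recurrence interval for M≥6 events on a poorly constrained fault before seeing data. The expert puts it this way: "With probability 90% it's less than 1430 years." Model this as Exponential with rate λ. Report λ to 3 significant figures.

P(T < 1430.0) = 1 − e^(−λ·1430.0) = 0.9, so λ = −ln(1−0.9)/1430.0 = −ln(0.1)/1430.0 = 0.00161.

λ ≈ 0.00161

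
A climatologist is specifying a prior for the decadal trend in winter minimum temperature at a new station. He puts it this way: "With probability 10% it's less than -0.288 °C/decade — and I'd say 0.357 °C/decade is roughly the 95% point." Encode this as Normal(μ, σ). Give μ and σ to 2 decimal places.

μ = -0.01, σ = 0.22

For Normal(μ,σ), the p-quantile is μ + z_p·σ. Here z_{0.1} = -1.282, z_{0.95} = 1.645.
So -0.288 = μ − 1.282σ and 0.357 = μ + 1.645σ.
Subtracting: σ = (0.357 − -0.288)/(1.645 − (-1.282)) = 0.22.
Then μ = -0.288 − (-1.282)·0.22 = -0.01.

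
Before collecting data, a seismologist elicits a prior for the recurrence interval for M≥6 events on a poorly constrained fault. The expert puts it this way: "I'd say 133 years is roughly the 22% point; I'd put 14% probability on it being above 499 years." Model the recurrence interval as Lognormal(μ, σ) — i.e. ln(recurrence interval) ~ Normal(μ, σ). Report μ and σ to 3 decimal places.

If T ~ Lognormal(μ,σ) then ln T ~ Normal(μ,σ), so the p-quantile of ln T is μ + z_p·σ.
ln(133) = 4.89 and ln(499) = 6.213; z_{0.22} = -0.7722, z_{0.86} = 1.08.
σ = (6.213 − 4.89)/(1.08 − (-0.7722)) = 0.714.
μ = 4.89 − (-0.7722)·0.714 = 5.442.

μ ≈ 5.442, σ ≈ 0.714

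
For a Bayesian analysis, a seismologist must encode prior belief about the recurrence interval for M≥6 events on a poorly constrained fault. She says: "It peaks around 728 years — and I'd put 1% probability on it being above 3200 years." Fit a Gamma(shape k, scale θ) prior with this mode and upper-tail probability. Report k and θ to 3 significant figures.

Gamma(k,θ) with k>1 has mode (k−1)θ, so θ = 728/(k−1).
Need P(X < 3200) = 0.99 with θ tied to k this way. Start at k = 2, θ = 728: P(X<3200) ≈ 0.933.
Too low — raise k to concentrate. Iterating converges to k ≈ 2.86.
Then θ = 728/(2.86−1) ≈ 392.

k ≈ 2.86, θ ≈ 392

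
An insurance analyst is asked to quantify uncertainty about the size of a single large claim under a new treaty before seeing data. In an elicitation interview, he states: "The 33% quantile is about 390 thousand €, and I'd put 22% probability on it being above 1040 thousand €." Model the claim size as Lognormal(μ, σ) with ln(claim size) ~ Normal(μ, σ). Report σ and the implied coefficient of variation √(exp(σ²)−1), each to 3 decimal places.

If T ~ Lognormal(μ,σ) then ln T ~ Normal(μ,σ), so the p-quantile of ln T is μ + z_p·σ.
ln(390) = 5.966 and ln(1040) = 6.947; z_{0.33} = -0.4399, z_{0.78} = 0.7722.
σ = (6.947 − 5.966)/(0.7722 − (-0.4399)) = 0.809.
μ = 5.966 − (-0.4399)·0.809 = 6.322.
CV = √(exp(σ²)−1) = √(exp(0.6548)−1) = 0.962.

σ ≈ 0.809, CV ≈ 0.962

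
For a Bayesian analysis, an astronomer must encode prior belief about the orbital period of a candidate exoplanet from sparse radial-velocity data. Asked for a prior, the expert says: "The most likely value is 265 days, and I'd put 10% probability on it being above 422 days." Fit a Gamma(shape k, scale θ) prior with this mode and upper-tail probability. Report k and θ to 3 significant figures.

k ≈ 9.67, θ ≈ 30.6

Gamma(k,θ) with k>1 has mode (k−1)θ, so θ = 265/(k−1).
Need P(X < 422) = 0.9 with θ tied to k this way. Start at k = 2, θ = 265: P(X<422) ≈ 0.473.
Too low — raise k to concentrate. Iterating converges to k ≈ 9.67.
Then θ = 265/(9.67−1) ≈ 30.6.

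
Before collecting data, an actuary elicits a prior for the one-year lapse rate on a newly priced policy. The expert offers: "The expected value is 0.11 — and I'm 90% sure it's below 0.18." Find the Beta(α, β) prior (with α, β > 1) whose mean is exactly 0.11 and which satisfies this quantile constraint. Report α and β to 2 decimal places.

With mean 0.11 fixed, write α = 0.11s, β = 0.89s where s = α+β.
Need P(θ < 0.18) = 0.9 under Beta(0.11s, 0.89s). Normal approximation: (q−m)/√(m(1−m)/s) ≈ z_{0.9} = 1.28, so s ≈ 0.11·0.89·(1.28)²/(0.18−0.11)² = 32.8.
At s = 32.8: P(θ<0.18) ≈ 0.893. Adjusting to match 0.9 gives s ≈ 35.60.
So α = 0.11·35.60 ≈ 3.92, β = 0.89·35.60 ≈ 31.68.

α ≈ 3.92, β ≈ 31.68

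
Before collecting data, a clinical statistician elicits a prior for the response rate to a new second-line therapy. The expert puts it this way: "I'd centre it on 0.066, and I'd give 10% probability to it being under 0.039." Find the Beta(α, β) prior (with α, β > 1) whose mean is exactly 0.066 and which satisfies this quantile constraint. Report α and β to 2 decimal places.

α ≈ 7.92, β ≈ 112.10

With mean 0.066 fixed, write α = 0.066s, β = 0.934s where s = α+β.
Need P(θ < 0.039) = 0.1 under Beta(0.066s, 0.934s). Normal approximation: (q−m)/√(m(1−m)/s) ≈ z_{0.1} = -1.28, so s ≈ 0.066·0.934·(-1.28)²/(0.039−0.066)² = 138.9.
At s = 138.9: P(θ<0.039) ≈ 0.081. Adjusting to match 0.1 gives s ≈ 120.03.
So α = 0.066·120.03 ≈ 7.92, β = 0.934·120.03 ≈ 112.10.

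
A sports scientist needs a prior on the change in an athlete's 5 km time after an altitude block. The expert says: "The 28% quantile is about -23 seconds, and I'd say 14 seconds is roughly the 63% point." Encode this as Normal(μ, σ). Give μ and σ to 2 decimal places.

μ = 0.58, σ = 40.45

For Normal(μ,σ), the p-quantile is μ + z_p·σ. Here z_{0.28} = -0.5828, z_{0.63} = 0.3319.
So -23 = μ − 0.5828σ and 14 = μ + 0.3319σ.
Subtracting: σ = (14 − -23)/(0.3319 − (-0.5828)) = 40.45.
Then μ = -23 − (-0.5828)·40.45 = 0.58.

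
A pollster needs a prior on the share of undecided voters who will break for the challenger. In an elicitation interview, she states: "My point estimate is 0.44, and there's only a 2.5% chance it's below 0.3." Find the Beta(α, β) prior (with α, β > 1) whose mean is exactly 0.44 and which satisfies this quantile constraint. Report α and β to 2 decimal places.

With mean 0.44 fixed, write α = 0.44s, β = 0.56s where s = α+β.
Need P(θ < 0.3) = 0.025 under Beta(0.44s, 0.56s). Normal approximation: (q−m)/√(m(1−m)/s) ≈ z_{0.025} = -1.96, so s ≈ 0.44·0.56·(-1.96)²/(0.3−0.44)² = 48.3.
At s = 48.3: P(θ<0.3) ≈ 0.021. Adjusting to match 0.025 gives s ≈ 45.14.
So α = 0.44·45.14 ≈ 19.86, β = 0.56·45.14 ≈ 25.28.

α ≈ 19.86, β ≈ 25.28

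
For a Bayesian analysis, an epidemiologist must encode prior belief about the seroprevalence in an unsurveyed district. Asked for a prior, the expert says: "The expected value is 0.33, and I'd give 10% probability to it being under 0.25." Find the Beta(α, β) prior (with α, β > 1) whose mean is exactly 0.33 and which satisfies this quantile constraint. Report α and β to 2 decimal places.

With mean 0.33 fixed, write α = 0.33s, β = 0.67s where s = α+β.
Need P(θ < 0.25) = 0.1 under Beta(0.33s, 0.67s). Normal approximation: (q−m)/√(m(1−m)/s) ≈ z_{0.1} = -1.28, so s ≈ 0.33·0.67·(-1.28)²/(0.25−0.33)² = 56.7.
At s = 56.7: P(θ<0.25) ≈ 0.095. Adjusting to match 0.1 gives s ≈ 54.35.
So α = 0.33·54.35 ≈ 17.94, β = 0.67·54.35 ≈ 36.42.

α ≈ 17.94, β ≈ 36.42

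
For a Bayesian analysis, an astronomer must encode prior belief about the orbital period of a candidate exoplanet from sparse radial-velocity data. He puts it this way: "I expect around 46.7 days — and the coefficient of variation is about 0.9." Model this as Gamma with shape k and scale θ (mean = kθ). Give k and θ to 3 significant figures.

k ≈ 1.23, θ ≈ 37.8

For Gamma(k, scale θ): mean = kθ, variance = kθ², so CV = 1/√k.
CV = 0.9, hence k = 1/CV² = 1.23.
Then θ = mean/k = 46.7/1.23 = 37.8.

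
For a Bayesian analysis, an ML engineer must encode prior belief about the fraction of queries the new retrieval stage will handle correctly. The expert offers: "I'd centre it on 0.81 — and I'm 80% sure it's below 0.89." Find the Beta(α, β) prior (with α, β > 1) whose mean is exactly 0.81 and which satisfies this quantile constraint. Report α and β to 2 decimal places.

With mean 0.81 fixed, write α = 0.81s, β = 0.19s where s = α+β.
Need P(θ < 0.89) = 0.8 under Beta(0.81s, 0.19s). Normal approximation: (q−m)/√(m(1−m)/s) ≈ z_{0.8} = 0.842, so s ≈ 0.81·0.19·(0.842)²/(0.89−0.81)² = 17.0.
At s = 17.0: P(θ<0.89) ≈ 0.795. Adjusting to match 0.8 gives s ≈ 17.62.
So α = 0.81·17.62 ≈ 14.27, β = 0.19·17.62 ≈ 3.35.

α ≈ 14.27, β ≈ 3.35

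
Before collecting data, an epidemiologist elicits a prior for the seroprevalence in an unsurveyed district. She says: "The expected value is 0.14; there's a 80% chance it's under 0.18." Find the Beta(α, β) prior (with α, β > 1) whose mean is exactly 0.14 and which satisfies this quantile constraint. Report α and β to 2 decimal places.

With mean 0.14 fixed, write α = 0.14s, β = 0.86s where s = α+β.
Need P(θ < 0.18) = 0.8 under Beta(0.14s, 0.86s). Normal approximation: (q−m)/√(m(1−m)/s) ≈ z_{0.8} = 0.842, so s ≈ 0.14·0.86·(0.842)²/(0.18−0.14)² = 53.3.
At s = 53.3: P(θ<0.18) ≈ 0.809. Adjusting to match 0.8 gives s ≈ 48.35.
So α = 0.14·48.35 ≈ 6.77, β = 0.86·48.35 ≈ 41.58.

α ≈ 6.77, β ≈ 41.58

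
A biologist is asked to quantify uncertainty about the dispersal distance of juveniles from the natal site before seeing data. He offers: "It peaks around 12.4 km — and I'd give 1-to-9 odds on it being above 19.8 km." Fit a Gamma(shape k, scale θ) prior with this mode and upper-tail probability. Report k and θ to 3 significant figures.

Gamma(k,θ) with k>1 has mode (k−1)θ, so θ = 12.4/(k−1).
Need P(X < 19.8) = 0.9 with θ tied to k this way. Start at k = 2, θ = 12.4: P(X<19.8) ≈ 0.474.
Too low — raise k to concentrate. Iterating converges to k ≈ 9.58.
Then θ = 12.4/(9.58−1) ≈ 1.45.

k ≈ 9.58, θ ≈ 1.45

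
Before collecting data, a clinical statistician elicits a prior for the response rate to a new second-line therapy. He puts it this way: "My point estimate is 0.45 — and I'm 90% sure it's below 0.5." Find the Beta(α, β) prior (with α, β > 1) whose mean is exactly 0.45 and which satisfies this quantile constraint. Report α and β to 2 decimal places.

With mean 0.45 fixed, write α = 0.45s, β = 0.55s where s = α+β.
Need P(θ < 0.5) = 0.9 under Beta(0.45s, 0.55s). Normal approximation: (q−m)/√(m(1−m)/s) ≈ z_{0.9} = 1.28, so s ≈ 0.45·0.55·(1.28)²/(0.5−0.45)² = 162.6.
At s = 162.6: P(θ<0.5) ≈ 0.900. Adjusting to match 0.9 gives s ≈ 163.12.
So α = 0.45·163.12 ≈ 73.41, β = 0.55·163.12 ≈ 89.72.

α ≈ 73.41, β ≈ 89.72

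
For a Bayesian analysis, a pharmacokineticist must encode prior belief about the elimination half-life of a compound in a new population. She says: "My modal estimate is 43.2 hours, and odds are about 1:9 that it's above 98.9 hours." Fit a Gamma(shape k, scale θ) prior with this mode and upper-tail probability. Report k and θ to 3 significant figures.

Gamma(k,θ) with k>1 has mode (k−1)θ, so θ = 43.2/(k−1).
Need P(X < 98.9) = 0.9 with θ tied to k this way. Start at k = 2, θ = 43.2: P(X<98.9) ≈ 0.667.
Too low — raise k to concentrate. Iterating converges to k ≈ 3.8.
Then θ = 43.2/(3.8−1) ≈ 15.4.

k ≈ 3.8, θ ≈ 15.4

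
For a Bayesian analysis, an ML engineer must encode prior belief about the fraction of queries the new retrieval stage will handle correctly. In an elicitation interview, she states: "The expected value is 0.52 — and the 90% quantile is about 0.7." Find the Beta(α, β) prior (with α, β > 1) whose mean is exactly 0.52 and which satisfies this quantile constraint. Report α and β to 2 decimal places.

With mean 0.52 fixed, write α = 0.52s, β = 0.48s where s = α+β.
Need P(θ < 0.7) = 0.9 under Beta(0.52s, 0.48s). Normal approximation: (q−m)/√(m(1−m)/s) ≈ z_{0.9} = 1.28, so s ≈ 0.52·0.48·(1.28)²/(0.7−0.52)² = 12.7.
At s = 12.7: P(θ<0.7) ≈ 0.904. Adjusting to match 0.9 gives s ≈ 12.18.
So α = 0.52·12.18 ≈ 6.34, β = 0.48·12.18 ≈ 5.85.

α ≈ 6.34, β ≈ 5.85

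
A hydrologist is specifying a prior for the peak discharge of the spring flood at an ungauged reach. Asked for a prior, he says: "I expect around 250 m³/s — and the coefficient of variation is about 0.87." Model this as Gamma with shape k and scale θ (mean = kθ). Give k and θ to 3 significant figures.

k ≈ 1.32, θ ≈ 189

For Gamma(k, scale θ): mean = kθ, variance = kθ², so CV = 1/√k.
CV = 0.87, hence k = 1/CV² = 1.32.
Then θ = mean/k = 250/1.32 = 189.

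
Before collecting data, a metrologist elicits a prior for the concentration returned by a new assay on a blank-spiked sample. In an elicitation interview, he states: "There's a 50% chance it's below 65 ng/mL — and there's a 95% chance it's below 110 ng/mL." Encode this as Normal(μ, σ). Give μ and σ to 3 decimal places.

The p-quantile of Normal(μ,σ) is μ + z_p·σ, with z_{0.5} = 0 and z_{0.95} = 1.645.
Eliminate σ: μ = (z₂·x₁ − z₁·x₂)/(z₂ − z₁) = (1.645·65 − (0)·110)/1.645 = 65.000.
Then σ = (x₂ − x₁)/(z₂ − z₁) = (110 − 65)/1.645 = 27.358.

μ = 65.000, σ = 27.358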